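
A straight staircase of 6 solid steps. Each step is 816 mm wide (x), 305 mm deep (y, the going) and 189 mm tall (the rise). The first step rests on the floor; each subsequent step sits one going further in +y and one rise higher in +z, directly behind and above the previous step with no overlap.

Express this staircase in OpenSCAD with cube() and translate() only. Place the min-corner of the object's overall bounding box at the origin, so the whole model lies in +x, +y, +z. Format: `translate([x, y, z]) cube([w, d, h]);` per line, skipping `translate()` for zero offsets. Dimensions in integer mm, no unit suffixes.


cube([816, 305, 189]);
translate([0, 305, 189]) cube([816, 305, 189]);
translate([0, 610, 378]) cube([816, 305, 189]);
translate([0, 915, 567]) cube([816, 305, 189]);
translate([0, 1220, 756]) cube([816, 305, 189]);
translate([0, 1525, 945]) cube([816, 305, 189]);


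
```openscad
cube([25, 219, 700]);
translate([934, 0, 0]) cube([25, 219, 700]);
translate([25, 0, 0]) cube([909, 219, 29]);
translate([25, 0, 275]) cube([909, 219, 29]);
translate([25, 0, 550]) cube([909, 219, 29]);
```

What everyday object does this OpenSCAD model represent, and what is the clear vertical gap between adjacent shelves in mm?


A bookshelf. The clear shelf gap is 246 mm.

Two tall side panels with 3 horizontal boards between them — a bookshelf. The first two shelf undersides are at z = 0 and z = 275; with shelf thickness 29, the clear gap is 275 − 0 − 29 = 246 mm.


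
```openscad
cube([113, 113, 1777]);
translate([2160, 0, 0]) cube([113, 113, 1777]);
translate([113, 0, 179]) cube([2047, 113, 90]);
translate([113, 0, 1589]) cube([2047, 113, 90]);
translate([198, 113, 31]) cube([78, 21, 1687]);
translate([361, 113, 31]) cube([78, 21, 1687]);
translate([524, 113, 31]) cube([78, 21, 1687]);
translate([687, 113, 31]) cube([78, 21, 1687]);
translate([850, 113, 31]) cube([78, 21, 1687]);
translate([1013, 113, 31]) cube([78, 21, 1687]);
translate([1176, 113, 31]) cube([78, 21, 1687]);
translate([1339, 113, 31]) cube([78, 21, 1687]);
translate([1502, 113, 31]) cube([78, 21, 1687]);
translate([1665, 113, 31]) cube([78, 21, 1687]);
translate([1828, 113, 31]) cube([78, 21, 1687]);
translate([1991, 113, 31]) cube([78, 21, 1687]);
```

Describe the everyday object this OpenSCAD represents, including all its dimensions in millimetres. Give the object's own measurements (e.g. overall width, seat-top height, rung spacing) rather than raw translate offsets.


A fence section. Two 113×113 mm posts, 1777 mm tall, stand on the floor with a clear span of 2047 mm between their inner faces. Two horizontal rails of 113×90 mm section span the gap between the posts with their undersides at z = 179 mm and z = 1589 mm, flush with the posts' −y face. 12 pickets, each 78 mm wide, 21 mm thick and 1687 mm tall, are fixed to the +y face of the rails with their bottoms at z = 31 mm, spaced across the span with a 85 mm gap after the −x post and between neighbouring pickets, with 91 mm left before the +x post.


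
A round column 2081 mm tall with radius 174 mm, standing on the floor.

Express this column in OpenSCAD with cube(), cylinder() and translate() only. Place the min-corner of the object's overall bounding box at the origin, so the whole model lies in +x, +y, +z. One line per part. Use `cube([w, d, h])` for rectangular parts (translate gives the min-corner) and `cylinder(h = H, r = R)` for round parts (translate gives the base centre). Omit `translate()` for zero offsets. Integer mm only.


translate([174, 174, 0]) cylinder(h = 2081, r = 174);


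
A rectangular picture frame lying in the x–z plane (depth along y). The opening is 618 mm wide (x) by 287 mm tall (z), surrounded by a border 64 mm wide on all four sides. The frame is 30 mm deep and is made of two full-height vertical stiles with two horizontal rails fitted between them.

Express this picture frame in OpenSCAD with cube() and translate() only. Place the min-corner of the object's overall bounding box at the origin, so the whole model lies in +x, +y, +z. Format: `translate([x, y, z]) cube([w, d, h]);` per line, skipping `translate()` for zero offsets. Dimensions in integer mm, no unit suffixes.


cube([64, 30, 415]);
translate([682, 0, 0]) cube([64, 30, 415]);
translate([64, 0, 0]) cube([618, 30, 64]);
translate([64, 0, 351]) cube([618, 30, 64]);


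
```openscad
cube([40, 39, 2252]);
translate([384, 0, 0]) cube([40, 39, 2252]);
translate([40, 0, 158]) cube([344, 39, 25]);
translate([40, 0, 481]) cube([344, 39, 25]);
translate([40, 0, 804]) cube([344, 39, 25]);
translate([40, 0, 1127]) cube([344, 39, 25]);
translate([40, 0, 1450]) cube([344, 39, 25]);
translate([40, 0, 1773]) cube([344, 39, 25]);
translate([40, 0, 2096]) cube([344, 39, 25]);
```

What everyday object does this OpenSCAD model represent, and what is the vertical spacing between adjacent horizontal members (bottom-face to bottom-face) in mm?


A ladder. The rung spacing is 323 mm.

Two tall 40×39 posts with 7 short bars between them — a ladder. Adjacent rungs sit at z = 158 and z = 481, so the spacing is 481 − 158 = 323 mm.


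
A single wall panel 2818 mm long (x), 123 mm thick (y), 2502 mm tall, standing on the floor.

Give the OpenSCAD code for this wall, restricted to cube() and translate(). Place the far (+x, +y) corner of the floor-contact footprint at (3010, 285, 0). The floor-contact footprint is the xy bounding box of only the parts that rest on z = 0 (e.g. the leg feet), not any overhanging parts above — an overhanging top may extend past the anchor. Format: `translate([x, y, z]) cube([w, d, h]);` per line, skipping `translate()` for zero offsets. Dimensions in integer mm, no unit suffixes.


translate([192, 162, 0]) cube([2818, 123, 2502]);


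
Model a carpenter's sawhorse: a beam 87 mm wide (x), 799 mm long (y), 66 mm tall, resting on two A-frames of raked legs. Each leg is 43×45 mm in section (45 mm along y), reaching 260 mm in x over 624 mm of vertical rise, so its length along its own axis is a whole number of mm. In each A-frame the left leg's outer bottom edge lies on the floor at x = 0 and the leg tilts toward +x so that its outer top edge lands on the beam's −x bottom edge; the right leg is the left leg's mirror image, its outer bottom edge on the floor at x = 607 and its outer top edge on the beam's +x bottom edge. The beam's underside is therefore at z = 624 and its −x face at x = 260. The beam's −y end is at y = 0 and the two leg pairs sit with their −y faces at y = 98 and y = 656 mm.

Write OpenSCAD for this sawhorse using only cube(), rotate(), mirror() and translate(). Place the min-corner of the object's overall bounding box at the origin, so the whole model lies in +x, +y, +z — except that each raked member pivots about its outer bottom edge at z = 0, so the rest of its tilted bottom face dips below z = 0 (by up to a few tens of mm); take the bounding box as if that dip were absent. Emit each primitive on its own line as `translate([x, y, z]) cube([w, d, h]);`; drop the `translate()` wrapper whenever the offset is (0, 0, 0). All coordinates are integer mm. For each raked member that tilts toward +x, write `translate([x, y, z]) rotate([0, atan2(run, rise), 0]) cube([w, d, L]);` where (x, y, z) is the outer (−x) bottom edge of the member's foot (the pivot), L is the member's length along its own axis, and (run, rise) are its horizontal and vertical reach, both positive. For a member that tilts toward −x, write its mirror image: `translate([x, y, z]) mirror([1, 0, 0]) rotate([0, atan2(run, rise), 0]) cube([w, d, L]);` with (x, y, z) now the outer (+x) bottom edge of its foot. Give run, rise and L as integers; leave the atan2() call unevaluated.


translate([260, 0, 624]) cube([87, 799, 66]);
translate([0, 98, 0]) rotate([0, atan2(260, 624), 0]) cube([43, 45, 676]);
translate([607, 98, 0]) mirror([1, 0, 0]) rotate([0, atan2(260, 624), 0]) cube([43, 45, 676]);
translate([0, 656, 0]) rotate([0, atan2(260, 624), 0]) cube([43, 45, 676]);
translate([607, 656, 0]) mirror([1, 0, 0]) rotate([0, atan2(260, 624), 0]) cube([43, 45, 676]);


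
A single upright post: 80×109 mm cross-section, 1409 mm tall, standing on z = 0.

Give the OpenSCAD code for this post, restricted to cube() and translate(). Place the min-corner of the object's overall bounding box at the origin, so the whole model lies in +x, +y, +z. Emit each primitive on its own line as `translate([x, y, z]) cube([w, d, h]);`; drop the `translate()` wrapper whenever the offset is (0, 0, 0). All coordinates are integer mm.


cube([80, 109, 1409]);


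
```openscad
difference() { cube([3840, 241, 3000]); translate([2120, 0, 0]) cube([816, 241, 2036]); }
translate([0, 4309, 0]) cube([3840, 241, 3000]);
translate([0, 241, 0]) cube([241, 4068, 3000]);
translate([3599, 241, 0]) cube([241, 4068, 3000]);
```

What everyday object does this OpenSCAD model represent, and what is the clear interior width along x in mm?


A single room. The interior width is 3358 mm.

Four walls enclosing a rectangle with a door in the front wall — a room. Outside width 3840 minus two 241 mm walls gives 3358 mm.


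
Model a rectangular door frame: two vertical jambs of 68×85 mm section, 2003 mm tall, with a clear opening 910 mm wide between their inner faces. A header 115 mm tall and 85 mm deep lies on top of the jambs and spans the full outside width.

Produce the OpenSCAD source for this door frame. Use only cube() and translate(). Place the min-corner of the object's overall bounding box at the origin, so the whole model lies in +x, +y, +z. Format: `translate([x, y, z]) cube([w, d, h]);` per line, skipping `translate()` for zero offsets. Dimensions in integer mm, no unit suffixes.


cube([68, 85, 2003]);
translate([978, 0, 0]) cube([68, 85, 2003]);
translate([0, 0, 2003]) cube([1046, 85, 115]);


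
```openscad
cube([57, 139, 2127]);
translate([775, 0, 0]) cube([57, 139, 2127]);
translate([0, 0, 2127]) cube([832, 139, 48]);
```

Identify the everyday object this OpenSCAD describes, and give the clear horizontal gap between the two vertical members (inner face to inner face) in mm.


A door frame. The clear opening width is 718 mm.

Two 2127 mm tall posts with a header on top — a door frame. The left jamb is 57 mm wide at x = 0; the right jamb starts at x = 775. The clear opening is 775 − 57 = 718 mm.


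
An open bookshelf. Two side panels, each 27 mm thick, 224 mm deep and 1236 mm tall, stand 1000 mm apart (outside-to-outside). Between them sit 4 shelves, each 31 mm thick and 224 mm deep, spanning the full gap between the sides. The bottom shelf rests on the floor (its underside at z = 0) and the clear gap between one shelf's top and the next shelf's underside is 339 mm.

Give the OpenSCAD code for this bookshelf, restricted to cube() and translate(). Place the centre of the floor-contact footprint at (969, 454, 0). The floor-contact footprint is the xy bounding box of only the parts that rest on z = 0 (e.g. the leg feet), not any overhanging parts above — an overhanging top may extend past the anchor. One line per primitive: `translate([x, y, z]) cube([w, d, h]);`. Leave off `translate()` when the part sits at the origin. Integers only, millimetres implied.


translate([469, 342, 0]) cube([27, 224, 1236]);
translate([1442, 342, 0]) cube([27, 224, 1236]);
translate([496, 342, 0]) cube([946, 224, 31]);
translate([496, 342, 370]) cube([946, 224, 31]);
translate([496, 342, 740]) cube([946, 224, 31]);
translate([496, 342, 1110]) cube([946, 224, 31]);


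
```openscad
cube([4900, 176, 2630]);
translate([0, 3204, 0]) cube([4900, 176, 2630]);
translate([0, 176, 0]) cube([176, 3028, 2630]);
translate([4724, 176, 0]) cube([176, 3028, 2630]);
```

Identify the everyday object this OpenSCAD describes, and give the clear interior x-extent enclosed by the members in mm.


A house (or room) frame. The interior width is 4548 mm.

Four 2630 mm walls enclosing a rectangle with no floor or roof — a room or house frame. Outside width is 4900 mm and wall thickness is 176 mm, so the interior width is 4900 − 2 × 176 = 4548 mm.


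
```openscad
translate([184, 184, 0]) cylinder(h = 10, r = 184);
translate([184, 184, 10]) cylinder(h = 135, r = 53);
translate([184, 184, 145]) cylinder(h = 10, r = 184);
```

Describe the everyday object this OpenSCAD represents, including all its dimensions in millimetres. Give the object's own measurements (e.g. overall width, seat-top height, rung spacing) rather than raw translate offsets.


A spool: two coaxial disc flanges of radius 184 mm and thickness 10 mm, joined by a core cylinder of radius 53 mm and height 135 mm. The lower flange rests on z = 0 and the three cylinders share a vertical axis.


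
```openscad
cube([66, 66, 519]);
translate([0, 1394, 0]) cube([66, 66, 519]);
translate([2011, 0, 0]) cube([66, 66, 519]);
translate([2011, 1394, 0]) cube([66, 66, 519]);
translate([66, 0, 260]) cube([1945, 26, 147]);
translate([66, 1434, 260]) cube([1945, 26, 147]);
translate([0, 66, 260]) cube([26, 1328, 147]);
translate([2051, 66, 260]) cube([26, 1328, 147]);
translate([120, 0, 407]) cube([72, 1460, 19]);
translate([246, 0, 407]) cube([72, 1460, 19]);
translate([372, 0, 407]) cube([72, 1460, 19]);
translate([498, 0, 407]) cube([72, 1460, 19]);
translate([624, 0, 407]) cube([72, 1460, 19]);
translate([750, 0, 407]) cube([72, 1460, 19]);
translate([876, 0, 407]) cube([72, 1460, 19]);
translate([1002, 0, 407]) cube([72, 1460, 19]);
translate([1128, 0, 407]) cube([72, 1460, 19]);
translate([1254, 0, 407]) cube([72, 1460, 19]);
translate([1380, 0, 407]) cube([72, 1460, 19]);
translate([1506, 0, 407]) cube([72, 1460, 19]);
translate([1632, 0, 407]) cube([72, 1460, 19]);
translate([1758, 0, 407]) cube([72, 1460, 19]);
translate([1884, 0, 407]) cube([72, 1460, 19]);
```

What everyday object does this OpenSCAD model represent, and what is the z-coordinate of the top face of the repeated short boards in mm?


A bed frame. The slat-top height is 426 mm.

Four posts, four rails, and a row of slats — a bed frame. Slats sit on the rails at z = 260 + 147 = 407; with slat thickness 19, the top is 426 mm.


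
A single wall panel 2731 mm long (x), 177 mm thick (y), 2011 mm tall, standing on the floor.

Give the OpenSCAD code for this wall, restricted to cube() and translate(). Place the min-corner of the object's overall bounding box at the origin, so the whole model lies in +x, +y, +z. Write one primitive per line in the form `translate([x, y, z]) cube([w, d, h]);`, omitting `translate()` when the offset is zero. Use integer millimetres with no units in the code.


cube([2731, 177, 2011]);


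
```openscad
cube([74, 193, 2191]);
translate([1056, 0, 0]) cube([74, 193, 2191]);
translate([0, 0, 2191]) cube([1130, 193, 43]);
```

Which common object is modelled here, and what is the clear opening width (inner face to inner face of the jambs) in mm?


A door frame. The clear opening width is 982 mm.

Two 2191 mm tall posts with a header on top — a door frame. The left jamb is 74 mm wide at x = 0; the right jamb starts at x = 1056. The clear opening is 1056 − 74 = 982 mm.


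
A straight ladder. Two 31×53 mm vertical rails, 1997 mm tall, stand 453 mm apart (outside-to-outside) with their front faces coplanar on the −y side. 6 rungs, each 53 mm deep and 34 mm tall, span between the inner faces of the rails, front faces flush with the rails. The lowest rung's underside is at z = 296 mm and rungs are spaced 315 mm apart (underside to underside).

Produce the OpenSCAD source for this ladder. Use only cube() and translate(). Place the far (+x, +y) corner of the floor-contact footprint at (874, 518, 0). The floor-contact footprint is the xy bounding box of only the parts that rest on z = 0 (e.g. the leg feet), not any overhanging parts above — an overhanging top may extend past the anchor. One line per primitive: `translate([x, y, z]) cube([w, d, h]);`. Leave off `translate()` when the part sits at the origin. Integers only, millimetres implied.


translate([421, 465, 0]) cube([31, 53, 1997]);
translate([843, 465, 0]) cube([31, 53, 1997]);
translate([452, 465, 296]) cube([391, 53, 34]);
translate([452, 465, 611]) cube([391, 53, 34]);
translate([452, 465, 926]) cube([391, 53, 34]);
translate([452, 465, 1241]) cube([391, 53, 34]);
translate([452, 465, 1556]) cube([391, 53, 34]);
translate([452, 465, 1871]) cube([391, 53, 34]);


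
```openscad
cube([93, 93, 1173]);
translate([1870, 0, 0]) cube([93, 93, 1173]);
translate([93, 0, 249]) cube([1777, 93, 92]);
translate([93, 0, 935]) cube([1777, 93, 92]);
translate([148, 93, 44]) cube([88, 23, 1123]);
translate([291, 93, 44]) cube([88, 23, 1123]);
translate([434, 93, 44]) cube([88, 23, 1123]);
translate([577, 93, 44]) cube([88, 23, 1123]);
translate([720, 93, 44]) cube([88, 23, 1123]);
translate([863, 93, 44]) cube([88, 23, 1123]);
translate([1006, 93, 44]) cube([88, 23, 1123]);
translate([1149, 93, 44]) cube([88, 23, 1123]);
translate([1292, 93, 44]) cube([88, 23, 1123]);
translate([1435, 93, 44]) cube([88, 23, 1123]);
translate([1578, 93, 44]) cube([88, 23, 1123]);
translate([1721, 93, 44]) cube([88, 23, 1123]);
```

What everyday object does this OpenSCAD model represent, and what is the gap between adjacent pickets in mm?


A fence section. The picket gap is 55 mm.

Two posts, two rails, 12 pickets — a fence section. Span 1777 mm holds 12 pickets of 88 mm with 13 equal gaps: ⌊(1777 − 12·88) / 13⌋ = 55 mm.


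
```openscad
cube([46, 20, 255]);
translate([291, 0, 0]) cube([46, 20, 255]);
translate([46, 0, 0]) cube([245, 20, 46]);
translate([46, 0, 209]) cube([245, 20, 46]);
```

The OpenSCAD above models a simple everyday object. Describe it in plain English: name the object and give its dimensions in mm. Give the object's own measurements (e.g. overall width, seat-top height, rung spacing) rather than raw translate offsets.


A rectangular picture frame lying in the x–z plane (depth along y). The opening is 245 mm wide (x) by 163 mm tall (z), surrounded by a border 46 mm wide on all four sides. The frame is 20 mm deep and is made of two full-height vertical stiles with two horizontal rails fitted between them.


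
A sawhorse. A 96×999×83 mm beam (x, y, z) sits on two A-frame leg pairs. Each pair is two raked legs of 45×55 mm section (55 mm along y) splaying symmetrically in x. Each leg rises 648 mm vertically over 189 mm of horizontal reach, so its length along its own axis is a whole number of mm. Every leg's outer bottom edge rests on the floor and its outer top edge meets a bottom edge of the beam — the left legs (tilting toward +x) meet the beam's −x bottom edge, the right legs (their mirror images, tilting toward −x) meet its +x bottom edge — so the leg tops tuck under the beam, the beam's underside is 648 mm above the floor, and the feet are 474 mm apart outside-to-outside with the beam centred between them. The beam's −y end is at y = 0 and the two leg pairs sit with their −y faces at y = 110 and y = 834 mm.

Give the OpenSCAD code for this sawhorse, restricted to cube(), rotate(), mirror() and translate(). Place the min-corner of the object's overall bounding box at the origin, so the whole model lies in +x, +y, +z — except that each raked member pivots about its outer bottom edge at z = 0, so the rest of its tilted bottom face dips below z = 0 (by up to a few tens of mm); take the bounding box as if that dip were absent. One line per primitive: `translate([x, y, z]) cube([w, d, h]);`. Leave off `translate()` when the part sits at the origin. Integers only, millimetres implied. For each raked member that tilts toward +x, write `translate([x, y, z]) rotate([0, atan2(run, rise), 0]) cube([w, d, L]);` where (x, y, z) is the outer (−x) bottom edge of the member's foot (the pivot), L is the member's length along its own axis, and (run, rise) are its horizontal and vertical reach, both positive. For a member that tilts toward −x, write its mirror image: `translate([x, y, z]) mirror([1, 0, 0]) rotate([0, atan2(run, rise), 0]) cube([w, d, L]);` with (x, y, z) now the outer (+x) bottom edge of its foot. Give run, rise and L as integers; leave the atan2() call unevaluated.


// leg length = √(189² + 648²) = 675
// right-leg outer foot x = 2·189 + 96 = 474
// beam min-corner = (189, 0, 648)
translate([189, 0, 648]) cube([96, 999, 83]);
translate([0, 110, 0]) rotate([0, atan2(189, 648), 0]) cube([45, 55, 675]);
translate([474, 110, 0]) mirror([1, 0, 0]) rotate([0, atan2(189, 648), 0]) cube([45, 55, 675]);
translate([0, 834, 0]) rotate([0, atan2(189, 648), 0]) cube([45, 55, 675]);
translate([474, 834, 0]) mirror([1, 0, 0]) rotate([0, atan2(189, 648), 0]) cube([45, 55, 675]);


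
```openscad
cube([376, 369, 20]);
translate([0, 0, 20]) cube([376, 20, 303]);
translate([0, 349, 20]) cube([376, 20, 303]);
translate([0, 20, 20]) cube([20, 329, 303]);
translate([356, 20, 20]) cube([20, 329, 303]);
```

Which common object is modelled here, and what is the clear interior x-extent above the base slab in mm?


An open box. The internal width is 336 mm.

A 376×369 base slab with four walls standing on it — an open box. The base is 376 mm wide and the walls are 20 mm thick, so the internal width is 376 − 2 × 20 = 336 mm.


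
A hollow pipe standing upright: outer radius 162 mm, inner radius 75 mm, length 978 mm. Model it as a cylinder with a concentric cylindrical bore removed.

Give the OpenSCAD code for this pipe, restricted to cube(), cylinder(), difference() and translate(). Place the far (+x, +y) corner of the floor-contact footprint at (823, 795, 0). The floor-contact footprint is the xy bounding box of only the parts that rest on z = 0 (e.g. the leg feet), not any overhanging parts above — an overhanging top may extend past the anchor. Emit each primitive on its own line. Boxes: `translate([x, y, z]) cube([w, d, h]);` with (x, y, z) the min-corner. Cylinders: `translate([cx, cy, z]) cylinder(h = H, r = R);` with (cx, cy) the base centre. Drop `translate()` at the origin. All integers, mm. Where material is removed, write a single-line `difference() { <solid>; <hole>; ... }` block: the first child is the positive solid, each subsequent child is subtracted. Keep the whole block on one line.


difference() { translate([661, 633, 0]) cylinder(h = 978, r = 162); translate([661, 633, 0]) cylinder(h = 978, r = 75); }


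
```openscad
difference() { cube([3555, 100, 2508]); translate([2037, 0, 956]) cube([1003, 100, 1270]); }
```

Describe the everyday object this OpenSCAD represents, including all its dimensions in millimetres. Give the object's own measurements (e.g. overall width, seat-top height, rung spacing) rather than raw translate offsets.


A wall 3555 mm long (x), 100 mm thick (y), 2508 mm tall, with a rectangular window opening cut through it. The opening is 1003 mm wide and 1270 mm tall; its sill is at z = 956 mm and its near (−x) edge is 2037 mm from the wall's −x end. The opening passes through the full wall thickness.


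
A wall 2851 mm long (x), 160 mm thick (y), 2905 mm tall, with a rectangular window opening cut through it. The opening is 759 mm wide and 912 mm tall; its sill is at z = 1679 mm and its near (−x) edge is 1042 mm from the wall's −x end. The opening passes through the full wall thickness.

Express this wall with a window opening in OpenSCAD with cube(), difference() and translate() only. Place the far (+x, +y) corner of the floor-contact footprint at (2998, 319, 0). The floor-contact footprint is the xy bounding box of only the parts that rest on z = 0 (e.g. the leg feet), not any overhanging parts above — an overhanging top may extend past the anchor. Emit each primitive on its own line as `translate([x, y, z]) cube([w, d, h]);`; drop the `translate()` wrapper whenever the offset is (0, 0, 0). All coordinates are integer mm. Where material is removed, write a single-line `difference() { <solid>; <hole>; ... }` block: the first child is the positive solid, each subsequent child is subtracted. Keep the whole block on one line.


difference() { translate([147, 159, 0]) cube([2851, 160, 2905]); translate([1189, 159, 1679]) cube([759, 160, 912]); }


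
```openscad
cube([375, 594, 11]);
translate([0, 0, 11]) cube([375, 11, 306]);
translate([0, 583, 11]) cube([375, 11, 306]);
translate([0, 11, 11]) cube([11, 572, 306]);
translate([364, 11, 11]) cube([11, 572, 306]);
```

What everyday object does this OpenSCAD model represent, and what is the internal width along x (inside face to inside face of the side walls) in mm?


An open box. The internal width is 353 mm.

A 375×594 base slab with four walls standing on it — an open box. The base is 375 mm wide and the walls are 11 mm thick, so the internal width is 375 − 2 × 11 = 353 mm.


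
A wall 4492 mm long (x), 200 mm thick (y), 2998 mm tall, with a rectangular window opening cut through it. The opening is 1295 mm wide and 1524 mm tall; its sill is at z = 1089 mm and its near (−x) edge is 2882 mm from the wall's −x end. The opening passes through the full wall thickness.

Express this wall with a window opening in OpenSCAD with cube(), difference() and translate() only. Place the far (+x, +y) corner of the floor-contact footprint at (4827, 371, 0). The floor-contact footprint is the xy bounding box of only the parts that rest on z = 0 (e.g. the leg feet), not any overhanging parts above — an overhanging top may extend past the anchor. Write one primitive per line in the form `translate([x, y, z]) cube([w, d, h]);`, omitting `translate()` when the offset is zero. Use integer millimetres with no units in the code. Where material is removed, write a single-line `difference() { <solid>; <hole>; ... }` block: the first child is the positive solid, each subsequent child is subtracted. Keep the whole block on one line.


difference() { translate([335, 171, 0]) cube([4492, 200, 2998]); translate([3217, 171, 1089]) cube([1295, 200, 1524]); }


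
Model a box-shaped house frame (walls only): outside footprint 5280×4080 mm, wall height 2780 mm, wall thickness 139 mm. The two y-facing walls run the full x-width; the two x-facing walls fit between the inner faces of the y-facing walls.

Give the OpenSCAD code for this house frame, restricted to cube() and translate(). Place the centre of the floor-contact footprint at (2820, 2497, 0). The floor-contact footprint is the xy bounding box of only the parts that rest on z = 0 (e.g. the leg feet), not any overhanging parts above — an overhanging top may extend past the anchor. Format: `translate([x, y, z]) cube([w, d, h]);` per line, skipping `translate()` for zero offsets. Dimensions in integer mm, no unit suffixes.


translate([180, 457, 0]) cube([5280, 139, 2780]);
translate([180, 4398, 0]) cube([5280, 139, 2780]);
translate([180, 596, 0]) cube([139, 3802, 2780]);
translate([5321, 596, 0]) cube([139, 3802, 2780]);


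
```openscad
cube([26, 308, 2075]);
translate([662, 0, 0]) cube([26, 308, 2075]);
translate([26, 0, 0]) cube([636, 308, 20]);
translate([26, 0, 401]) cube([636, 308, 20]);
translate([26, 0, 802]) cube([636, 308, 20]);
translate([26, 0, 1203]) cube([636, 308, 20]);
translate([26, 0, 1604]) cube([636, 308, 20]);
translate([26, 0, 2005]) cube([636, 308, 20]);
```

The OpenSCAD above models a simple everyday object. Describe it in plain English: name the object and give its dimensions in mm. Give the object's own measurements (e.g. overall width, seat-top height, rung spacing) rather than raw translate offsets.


An open bookshelf. Two side panels, each 26 mm thick, 308 mm deep and 2075 mm tall, stand 688 mm apart (outside-to-outside). Between them sit 6 shelves, each 20 mm thick and 308 mm deep, spanning the full gap between the sides. The bottom shelf rests on the floor (its underside at z = 0) and the clear gap between one shelf's top and the next shelf's underside is 381 mm.


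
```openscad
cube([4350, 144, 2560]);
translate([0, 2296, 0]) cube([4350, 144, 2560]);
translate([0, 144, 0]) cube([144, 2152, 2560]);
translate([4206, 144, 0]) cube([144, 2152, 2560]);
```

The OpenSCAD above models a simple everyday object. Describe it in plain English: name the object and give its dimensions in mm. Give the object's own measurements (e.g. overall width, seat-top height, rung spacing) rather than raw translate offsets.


The wall frame of a small rectangular building: four walls, each 2560 mm tall and 144 mm thick, enclosing a footprint 4350 mm (x) by 2440 mm (y) outside-to-outside, with no floor or roof. The front and back walls (the −y and +y sides) span the full width; the two side walls fit between them.


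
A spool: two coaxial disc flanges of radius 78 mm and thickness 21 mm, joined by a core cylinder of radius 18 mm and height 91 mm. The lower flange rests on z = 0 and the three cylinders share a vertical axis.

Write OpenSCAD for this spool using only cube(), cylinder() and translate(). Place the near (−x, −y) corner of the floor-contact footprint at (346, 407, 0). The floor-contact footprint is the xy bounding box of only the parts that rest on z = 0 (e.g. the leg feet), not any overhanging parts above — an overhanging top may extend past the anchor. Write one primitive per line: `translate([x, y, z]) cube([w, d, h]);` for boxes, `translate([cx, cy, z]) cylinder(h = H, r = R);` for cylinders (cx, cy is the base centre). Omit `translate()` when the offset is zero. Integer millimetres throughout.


translate([424, 485, 0]) cylinder(h = 21, r = 78);
translate([424, 485, 21]) cylinder(h = 91, r = 18);
translate([424, 485, 112]) cylinder(h = 21, r = 78);


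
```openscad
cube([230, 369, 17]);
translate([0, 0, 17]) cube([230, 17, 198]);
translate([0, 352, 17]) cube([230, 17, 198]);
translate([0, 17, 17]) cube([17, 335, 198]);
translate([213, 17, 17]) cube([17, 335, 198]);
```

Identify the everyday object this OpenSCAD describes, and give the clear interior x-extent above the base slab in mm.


An open box. The internal width is 196 mm.

A 230×369 base slab with four walls standing on it — an open box. The base is 230 mm wide and the walls are 17 mm thick, so the internal width is 230 − 2 × 17 = 196 mm.


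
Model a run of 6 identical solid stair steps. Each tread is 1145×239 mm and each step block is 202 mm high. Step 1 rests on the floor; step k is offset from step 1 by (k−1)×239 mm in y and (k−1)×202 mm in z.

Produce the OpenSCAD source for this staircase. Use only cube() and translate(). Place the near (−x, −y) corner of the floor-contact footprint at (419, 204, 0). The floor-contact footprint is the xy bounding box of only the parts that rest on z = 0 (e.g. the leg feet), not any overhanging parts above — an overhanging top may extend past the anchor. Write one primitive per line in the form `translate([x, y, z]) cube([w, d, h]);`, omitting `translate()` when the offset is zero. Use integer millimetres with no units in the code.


translate([419, 204, 0]) cube([1145, 239, 202]);
translate([419, 443, 202]) cube([1145, 239, 202]);
translate([419, 682, 404]) cube([1145, 239, 202]);
translate([419, 921, 606]) cube([1145, 239, 202]);
translate([419, 1160, 808]) cube([1145, 239, 202]);
translate([419, 1399, 1010]) cube([1145, 239, 202]);


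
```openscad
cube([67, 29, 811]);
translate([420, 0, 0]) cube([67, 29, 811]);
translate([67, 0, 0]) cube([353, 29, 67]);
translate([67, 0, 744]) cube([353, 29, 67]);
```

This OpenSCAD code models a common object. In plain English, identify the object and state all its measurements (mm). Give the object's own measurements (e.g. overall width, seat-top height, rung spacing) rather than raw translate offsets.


A rectangular picture frame lying in the x–z plane (depth along y). The opening is 353 mm wide (x) by 677 mm tall (z), surrounded by a border 67 mm wide on all four sides. The frame is 29 mm deep and is made of two full-height vertical stiles with two horizontal rails fitted between them.


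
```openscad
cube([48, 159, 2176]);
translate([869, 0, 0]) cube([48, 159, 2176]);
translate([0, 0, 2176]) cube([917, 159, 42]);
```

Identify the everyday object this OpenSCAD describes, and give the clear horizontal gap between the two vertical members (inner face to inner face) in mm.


A door frame. The clear opening width is 821 mm.

Two 2176 mm tall posts with a header on top — a door frame. The left jamb is 48 mm wide at x = 0; the right jamb starts at x = 869. The clear opening is 869 − 48 = 821 mm.


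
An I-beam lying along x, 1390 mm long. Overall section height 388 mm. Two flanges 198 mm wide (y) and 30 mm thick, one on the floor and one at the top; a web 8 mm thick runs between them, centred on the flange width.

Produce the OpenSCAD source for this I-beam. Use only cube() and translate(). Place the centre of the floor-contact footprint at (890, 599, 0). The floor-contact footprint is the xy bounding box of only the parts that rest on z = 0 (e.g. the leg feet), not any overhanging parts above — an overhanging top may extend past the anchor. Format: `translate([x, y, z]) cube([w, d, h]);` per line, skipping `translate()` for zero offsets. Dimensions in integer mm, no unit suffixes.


translate([195, 500, 0]) cube([1390, 198, 30]);
translate([195, 595, 30]) cube([1390, 8, 328]);
translate([195, 500, 358]) cube([1390, 198, 30]);


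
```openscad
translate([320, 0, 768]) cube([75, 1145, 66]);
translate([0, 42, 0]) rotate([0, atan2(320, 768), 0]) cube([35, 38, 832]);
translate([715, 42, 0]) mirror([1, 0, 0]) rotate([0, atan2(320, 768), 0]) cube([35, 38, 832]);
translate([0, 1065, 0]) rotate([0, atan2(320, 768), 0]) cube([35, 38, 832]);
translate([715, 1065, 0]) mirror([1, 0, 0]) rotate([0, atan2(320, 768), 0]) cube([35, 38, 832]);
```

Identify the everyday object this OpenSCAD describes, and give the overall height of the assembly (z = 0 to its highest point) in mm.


A sawhorse. The overall height is 834 mm.

A beam across two mirrored pairs of raked legs — a sawhorse. The beam's underside is at z = 768 (matching the legs' vertical rise in atan2(320, 768)) and the beam is 66 mm tall, so its top is at 768 + 66 = 834 mm. The raked legs top out at the beam's underside, so that is the highest point.


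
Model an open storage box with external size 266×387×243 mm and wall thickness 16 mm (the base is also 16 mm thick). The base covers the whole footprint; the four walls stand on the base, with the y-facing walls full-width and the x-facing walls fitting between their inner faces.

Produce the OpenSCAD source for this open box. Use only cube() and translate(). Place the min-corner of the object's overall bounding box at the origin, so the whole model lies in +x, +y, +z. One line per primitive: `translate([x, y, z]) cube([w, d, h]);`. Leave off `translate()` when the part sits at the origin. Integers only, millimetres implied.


cube([266, 387, 16]);
translate([0, 0, 16]) cube([266, 16, 227]);
translate([0, 371, 16]) cube([266, 16, 227]);
translate([0, 16, 16]) cube([16, 355, 227]);
translate([250, 16, 16]) cube([16, 355, 227]);


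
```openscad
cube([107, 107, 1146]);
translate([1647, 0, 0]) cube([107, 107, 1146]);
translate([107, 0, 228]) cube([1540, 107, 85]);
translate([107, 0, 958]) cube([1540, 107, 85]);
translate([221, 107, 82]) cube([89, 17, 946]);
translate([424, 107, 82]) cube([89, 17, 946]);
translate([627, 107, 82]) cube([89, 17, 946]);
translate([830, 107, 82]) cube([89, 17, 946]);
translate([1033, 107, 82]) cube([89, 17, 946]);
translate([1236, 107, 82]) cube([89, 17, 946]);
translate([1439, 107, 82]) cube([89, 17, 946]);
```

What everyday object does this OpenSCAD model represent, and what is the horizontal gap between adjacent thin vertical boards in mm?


A fence section. The picket gap is 114 mm.

Two posts, two rails, 7 pickets — a fence section. Span 1540 mm holds 7 pickets of 89 mm with 8 equal gaps: ⌊(1540 − 7·89) / 8⌋ = 114 mm.


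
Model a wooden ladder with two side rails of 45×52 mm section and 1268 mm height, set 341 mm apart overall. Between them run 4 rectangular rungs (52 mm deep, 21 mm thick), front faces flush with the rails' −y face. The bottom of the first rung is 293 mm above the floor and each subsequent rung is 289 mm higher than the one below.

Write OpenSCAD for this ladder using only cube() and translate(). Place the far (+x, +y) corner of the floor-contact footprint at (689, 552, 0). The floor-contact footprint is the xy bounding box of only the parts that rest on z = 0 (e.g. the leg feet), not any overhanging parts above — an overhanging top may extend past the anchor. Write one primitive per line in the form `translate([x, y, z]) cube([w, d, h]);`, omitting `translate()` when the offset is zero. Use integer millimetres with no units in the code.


translate([348, 500, 0]) cube([45, 52, 1268]);
translate([644, 500, 0]) cube([45, 52, 1268]);
translate([393, 500, 293]) cube([251, 52, 21]);
translate([393, 500, 582]) cube([251, 52, 21]);
translate([393, 500, 871]) cube([251, 52, 21]);
translate([393, 500, 1160]) cube([251, 52, 21]);


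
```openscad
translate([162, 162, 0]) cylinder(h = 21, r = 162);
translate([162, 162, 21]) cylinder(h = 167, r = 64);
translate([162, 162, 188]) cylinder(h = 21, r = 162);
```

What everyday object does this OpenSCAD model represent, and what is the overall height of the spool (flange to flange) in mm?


A spool. The overall height is 209 mm.

Three coaxial cylinders, large–small–large — a spool. Two 21 mm flanges and a 167 mm core give 21 + 167 + 21 = 209 mm.


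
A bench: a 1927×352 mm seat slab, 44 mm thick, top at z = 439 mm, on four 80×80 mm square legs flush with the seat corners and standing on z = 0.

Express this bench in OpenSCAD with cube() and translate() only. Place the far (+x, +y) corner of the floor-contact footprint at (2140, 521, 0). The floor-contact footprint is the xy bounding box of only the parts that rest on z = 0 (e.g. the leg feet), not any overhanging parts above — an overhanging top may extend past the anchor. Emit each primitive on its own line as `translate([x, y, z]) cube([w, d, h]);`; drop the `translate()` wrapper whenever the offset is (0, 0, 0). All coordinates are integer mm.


// leg_h = 439 − 44 = 395
translate([213, 169, 395]) cube([1927, 352, 44]);
translate([213, 169, 0]) cube([80, 80, 395]);
translate([213, 441, 0]) cube([80, 80, 395]);
translate([2060, 169, 0]) cube([80, 80, 395]);
translate([2060, 441, 0]) cube([80, 80, 395]);


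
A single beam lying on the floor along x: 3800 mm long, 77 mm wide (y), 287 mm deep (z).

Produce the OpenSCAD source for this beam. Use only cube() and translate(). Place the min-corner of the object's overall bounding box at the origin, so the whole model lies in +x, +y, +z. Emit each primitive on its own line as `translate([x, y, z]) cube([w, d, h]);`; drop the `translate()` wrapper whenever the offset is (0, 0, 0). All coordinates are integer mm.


cube([3800, 77, 287]);


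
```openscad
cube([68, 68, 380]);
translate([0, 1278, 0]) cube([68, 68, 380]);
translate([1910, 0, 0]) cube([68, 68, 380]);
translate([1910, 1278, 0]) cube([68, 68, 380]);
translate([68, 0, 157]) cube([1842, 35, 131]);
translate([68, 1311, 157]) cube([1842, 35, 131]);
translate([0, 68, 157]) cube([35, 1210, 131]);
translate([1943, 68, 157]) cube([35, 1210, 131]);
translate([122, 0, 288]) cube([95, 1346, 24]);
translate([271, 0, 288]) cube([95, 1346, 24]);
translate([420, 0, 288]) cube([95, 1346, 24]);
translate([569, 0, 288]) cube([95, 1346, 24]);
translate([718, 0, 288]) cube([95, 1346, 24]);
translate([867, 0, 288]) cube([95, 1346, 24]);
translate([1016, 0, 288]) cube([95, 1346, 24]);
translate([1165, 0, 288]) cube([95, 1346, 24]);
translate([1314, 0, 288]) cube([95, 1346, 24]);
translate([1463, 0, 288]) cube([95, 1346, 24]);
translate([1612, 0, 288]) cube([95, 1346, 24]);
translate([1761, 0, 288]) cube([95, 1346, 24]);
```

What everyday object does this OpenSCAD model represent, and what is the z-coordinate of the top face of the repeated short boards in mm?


A bed frame. The slat-top height is 312 mm.

Four posts, four rails, and a row of slats — a bed frame. Slats sit on the rails at z = 157 + 131 = 288; with slat thickness 24, the top is 312 mm.


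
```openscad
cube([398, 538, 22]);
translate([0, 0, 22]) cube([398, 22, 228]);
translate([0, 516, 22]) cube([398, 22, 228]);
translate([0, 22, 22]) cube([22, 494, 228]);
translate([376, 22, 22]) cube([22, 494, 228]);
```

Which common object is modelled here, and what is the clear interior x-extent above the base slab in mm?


An open box. The internal width is 354 mm.

A 398×538 base slab with four walls standing on it — an open box. The base is 398 mm wide and the walls are 22 mm thick, so the internal width is 398 − 2 × 22 = 354 mm.
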